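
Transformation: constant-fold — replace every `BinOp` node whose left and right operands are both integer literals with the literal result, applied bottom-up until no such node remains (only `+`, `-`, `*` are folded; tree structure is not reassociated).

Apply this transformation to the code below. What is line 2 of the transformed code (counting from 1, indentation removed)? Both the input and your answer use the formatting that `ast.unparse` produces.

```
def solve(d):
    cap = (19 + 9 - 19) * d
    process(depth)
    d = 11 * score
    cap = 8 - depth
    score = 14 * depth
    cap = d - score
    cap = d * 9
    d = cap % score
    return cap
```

Transformed code:
def solve(d):
    cap = 9 * d
    process(depth)
    d = 11 * score
    cap = 8 - depth
    score = 14 * depth
    cap = d - score
    cap = d * 9
    d = cap % score
    return cap

cap = 9 * d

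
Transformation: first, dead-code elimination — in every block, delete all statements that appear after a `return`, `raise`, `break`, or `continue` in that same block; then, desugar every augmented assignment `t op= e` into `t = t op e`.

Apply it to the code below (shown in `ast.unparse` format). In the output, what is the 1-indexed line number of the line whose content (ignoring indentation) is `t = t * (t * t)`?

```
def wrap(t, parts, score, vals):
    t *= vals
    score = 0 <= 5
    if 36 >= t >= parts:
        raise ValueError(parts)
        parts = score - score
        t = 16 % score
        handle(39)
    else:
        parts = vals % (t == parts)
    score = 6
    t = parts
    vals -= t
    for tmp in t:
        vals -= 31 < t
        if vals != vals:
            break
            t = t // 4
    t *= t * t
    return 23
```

Transformed code:
def wrap(t, parts, score, vals):
    t = t * vals
    score = 0 <= 5
    if 36 >= t >= parts:
        raise ValueError(parts)
    else:
        parts = vals % (t == parts)
    score = 6
    t = parts
    vals = vals - t
    for tmp in t:
        vals = vals - (31 < t)
        if vals != vals:
            break
    t = t * (t * t)
    return 23

15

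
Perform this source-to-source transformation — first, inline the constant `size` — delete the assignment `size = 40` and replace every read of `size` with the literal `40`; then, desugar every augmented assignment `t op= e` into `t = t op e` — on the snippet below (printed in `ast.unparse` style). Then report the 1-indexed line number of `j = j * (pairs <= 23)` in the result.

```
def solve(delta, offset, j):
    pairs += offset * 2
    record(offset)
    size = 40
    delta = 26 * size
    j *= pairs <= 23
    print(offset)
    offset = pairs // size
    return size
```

Transformed code:
def solve(delta, offset, j):
    pairs = pairs + offset * 2
    record(offset)
    delta = 26 * 40
    j = j * (pairs <= 23)
    print(offset)
    offset = pairs // 40
    return 40

5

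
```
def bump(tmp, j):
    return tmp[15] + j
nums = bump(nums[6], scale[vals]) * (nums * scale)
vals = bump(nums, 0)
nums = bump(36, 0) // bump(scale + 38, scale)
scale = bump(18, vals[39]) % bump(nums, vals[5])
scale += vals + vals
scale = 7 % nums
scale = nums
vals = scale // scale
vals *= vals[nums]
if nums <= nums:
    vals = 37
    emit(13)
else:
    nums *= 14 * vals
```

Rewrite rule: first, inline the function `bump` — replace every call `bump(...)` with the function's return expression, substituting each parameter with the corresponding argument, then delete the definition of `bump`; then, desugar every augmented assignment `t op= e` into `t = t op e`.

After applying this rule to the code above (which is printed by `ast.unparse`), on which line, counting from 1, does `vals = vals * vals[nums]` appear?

9

Transformed code:
nums = (nums[6][15] + scale[vals]) * (nums * scale)
vals = nums[15] + 0
nums = (36[15] + 0) // ((scale + 38)[15] + scale)
scale = (18[15] + vals[39]) % (nums[15] + vals[5])
scale = scale + (vals + vals)
scale = 7 % nums
scale = nums
vals = scale // scale
vals = vals * vals[nums]
if nums <= nums:
    vals = 37
    emit(13)
else:
    nums = nums * (14 * vals)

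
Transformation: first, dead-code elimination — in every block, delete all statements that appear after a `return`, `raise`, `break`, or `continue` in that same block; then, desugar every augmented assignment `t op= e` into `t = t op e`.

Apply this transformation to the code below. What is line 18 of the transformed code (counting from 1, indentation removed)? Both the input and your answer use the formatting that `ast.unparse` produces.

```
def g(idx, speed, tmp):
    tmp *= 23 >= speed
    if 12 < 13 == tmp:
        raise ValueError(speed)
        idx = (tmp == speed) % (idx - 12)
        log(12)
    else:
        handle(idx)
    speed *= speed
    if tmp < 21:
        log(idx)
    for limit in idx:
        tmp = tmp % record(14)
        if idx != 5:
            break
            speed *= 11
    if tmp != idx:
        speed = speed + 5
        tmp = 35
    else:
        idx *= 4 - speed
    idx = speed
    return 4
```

Transformed code:
def g(idx, speed, tmp):
    tmp = tmp * (23 >= speed)
    if 12 < 13 == tmp:
        raise ValueError(speed)
    else:
        handle(idx)
    speed = speed * speed
    if tmp < 21:
        log(idx)
    for limit in idx:
        tmp = tmp % record(14)
        if idx != 5:
            break
    if tmp != idx:
        speed = speed + 5
        tmp = 35
    else:
        idx = idx * (4 - speed)
    idx = speed
    return 4

idx = idx * (4 - speed)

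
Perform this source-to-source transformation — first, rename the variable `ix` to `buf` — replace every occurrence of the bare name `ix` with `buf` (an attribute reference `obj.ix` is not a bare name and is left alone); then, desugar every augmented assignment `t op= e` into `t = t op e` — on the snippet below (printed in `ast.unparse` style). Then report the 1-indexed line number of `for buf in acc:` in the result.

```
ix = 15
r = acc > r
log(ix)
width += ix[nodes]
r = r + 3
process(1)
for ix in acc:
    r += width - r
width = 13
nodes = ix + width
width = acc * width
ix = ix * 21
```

7

Transformed code:
buf = 15
r = acc > r
log(buf)
width = width + buf[nodes]
r = r + 3
process(1)
for buf in acc:
    r = r + (width - r)
width = 13
nodes = buf + width
width = acc * width
buf = buf * 21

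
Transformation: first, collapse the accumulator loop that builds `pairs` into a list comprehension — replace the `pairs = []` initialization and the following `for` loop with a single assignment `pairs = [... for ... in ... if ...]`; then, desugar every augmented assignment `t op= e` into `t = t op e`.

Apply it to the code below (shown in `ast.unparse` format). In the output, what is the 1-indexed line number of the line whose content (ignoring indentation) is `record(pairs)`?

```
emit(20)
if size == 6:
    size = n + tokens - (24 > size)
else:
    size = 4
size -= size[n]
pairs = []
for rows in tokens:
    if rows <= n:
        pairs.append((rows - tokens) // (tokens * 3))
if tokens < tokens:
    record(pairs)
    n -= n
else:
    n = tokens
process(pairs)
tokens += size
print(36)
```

9

Transformed code:
emit(20)
if size == 6:
    size = n + tokens - (24 > size)
else:
    size = 4
size = size - size[n]
pairs = [(rows - tokens) // (tokens * 3) for rows in tokens if rows <= n]
if tokens < tokens:
    record(pairs)
    n = n - n
else:
    n = tokens
process(pairs)
tokens = tokens + size
print(36)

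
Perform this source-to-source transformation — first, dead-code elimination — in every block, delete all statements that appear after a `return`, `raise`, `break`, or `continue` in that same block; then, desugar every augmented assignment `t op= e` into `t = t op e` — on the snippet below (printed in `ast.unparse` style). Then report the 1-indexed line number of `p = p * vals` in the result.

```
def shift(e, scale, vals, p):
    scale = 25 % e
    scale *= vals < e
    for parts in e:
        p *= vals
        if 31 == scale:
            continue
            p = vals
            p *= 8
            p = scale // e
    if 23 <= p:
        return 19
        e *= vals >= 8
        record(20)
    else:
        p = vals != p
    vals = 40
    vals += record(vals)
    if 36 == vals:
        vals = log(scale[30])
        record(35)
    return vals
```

Transformed code:
def shift(e, scale, vals, p):
    scale = 25 % e
    scale = scale * (vals < e)
    for parts in e:
        p = p * vals
        if 31 == scale:
            continue
    if 23 <= p:
        return 19
    else:
        p = vals != p
    vals = 40
    vals = vals + record(vals)
    if 36 == vals:
        vals = log(scale[30])
        record(35)
    return vals

5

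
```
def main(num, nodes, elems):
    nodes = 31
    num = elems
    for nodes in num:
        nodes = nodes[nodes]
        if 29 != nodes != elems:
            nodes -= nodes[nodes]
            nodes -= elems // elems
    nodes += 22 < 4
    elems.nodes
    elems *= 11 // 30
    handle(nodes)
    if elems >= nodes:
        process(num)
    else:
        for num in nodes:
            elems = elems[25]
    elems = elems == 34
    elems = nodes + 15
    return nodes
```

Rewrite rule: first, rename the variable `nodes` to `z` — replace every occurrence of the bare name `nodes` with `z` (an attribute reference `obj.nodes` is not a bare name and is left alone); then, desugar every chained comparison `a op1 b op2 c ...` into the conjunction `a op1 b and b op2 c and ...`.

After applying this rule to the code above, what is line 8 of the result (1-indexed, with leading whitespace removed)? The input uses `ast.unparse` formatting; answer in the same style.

z -= elems // elems

Transformed code:
def main(num, z, elems):
    z = 31
    num = elems
    for z in num:
        z = z[z]
        if 29 != z and z != elems:
            z -= z[z]
            z -= elems // elems
    z += 22 < 4
    elems.nodes
    elems *= 11 // 30
    handle(z)
    if elems >= z:
        process(num)
    else:
        for num in z:
            elems = elems[25]
    elems = elems == 34
    elems = z + 15
    return z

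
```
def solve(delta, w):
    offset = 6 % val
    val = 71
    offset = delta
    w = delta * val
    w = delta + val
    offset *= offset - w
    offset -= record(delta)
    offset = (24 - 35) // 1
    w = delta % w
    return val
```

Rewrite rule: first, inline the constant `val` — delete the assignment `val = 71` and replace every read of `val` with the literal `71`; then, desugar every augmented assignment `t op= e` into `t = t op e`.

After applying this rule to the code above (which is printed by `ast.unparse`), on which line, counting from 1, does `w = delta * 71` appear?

4

Transformed code:
def solve(delta, w):
    offset = 6 % 71
    offset = delta
    w = delta * 71
    w = delta + 71
    offset = offset * (offset - w)
    offset = offset - record(delta)
    offset = (24 - 35) // 1
    w = delta % w
    return 71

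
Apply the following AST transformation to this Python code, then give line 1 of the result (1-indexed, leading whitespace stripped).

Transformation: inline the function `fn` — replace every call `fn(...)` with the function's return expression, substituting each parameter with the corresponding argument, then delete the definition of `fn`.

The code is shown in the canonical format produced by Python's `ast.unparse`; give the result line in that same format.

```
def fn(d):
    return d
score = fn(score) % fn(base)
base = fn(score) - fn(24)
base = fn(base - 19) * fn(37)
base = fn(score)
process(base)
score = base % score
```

Transformed code:
score = score % base
base = score - 24
base = (base - 19) * 37
base = score
process(base)
score = base % score

score = score % base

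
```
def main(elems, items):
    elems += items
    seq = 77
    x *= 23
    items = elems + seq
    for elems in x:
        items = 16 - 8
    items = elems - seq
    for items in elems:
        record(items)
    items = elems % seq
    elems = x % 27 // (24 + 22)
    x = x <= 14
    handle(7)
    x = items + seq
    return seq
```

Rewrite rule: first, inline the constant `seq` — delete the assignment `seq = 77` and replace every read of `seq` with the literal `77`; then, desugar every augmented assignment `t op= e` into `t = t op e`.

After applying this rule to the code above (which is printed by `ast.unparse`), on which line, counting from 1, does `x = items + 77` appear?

Transformed code:
def main(elems, items):
    elems = elems + items
    x = x * 23
    items = elems + 77
    for elems in x:
        items = 16 - 8
    items = elems - 77
    for items in elems:
        record(items)
    items = elems % 77
    elems = x % 27 // (24 + 22)
    x = x <= 14
    handle(7)
    x = items + 77
    return 77

14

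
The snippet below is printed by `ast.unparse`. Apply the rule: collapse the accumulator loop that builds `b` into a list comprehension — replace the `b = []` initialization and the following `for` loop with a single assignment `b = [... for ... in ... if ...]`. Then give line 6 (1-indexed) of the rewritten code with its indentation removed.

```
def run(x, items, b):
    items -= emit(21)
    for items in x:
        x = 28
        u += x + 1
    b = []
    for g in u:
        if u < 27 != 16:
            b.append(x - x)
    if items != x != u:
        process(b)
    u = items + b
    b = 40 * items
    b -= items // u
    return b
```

Transformed code:
def run(x, items, b):
    items -= emit(21)
    for items in x:
        x = 28
        u += x + 1
    b = [x - x for g in u if u < 27 != 16]
    if items != x != u:
        process(b)
    u = items + b
    b = 40 * items
    b -= items // u
    return b

b = [x - x for g in u if u < 27 != 16]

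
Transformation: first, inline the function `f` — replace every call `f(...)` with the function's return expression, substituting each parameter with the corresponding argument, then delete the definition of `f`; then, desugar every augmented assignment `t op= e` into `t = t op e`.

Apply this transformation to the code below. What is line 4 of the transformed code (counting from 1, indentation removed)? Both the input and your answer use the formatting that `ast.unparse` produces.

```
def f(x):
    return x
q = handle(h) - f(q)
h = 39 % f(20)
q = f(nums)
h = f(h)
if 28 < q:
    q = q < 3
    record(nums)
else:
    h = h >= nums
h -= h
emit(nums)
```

Transformed code:
q = handle(h) - q
h = 39 % 20
q = nums
h = h
if 28 < q:
    q = q < 3
    record(nums)
else:
    h = h >= nums
h = h - h
emit(nums)

h = h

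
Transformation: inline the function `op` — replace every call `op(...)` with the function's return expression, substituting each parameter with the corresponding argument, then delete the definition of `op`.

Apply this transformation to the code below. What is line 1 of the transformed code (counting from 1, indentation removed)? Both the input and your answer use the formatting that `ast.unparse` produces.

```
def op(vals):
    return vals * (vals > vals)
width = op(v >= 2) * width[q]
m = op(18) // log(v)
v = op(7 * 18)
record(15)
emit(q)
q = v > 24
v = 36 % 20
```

width = (v >= 2) * ((v >= 2) > (v >= 2)) * width[q]

Transformed code:
width = (v >= 2) * ((v >= 2) > (v >= 2)) * width[q]
m = 18 * (18 > 18) // log(v)
v = 7 * 18 * (7 * 18 > 7 * 18)
record(15)
emit(q)
q = v > 24
v = 36 % 20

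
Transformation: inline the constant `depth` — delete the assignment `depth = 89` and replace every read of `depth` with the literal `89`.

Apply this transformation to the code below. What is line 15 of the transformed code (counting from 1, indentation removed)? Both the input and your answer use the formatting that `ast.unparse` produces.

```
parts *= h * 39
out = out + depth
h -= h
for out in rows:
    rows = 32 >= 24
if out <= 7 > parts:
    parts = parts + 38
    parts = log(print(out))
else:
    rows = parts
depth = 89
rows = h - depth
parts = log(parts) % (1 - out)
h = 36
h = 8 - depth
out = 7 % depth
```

Transformed code:
parts *= h * 39
out = out + 89
h -= h
for out in rows:
    rows = 32 >= 24
if out <= 7 > parts:
    parts = parts + 38
    parts = log(print(out))
else:
    rows = parts
rows = h - 89
parts = log(parts) % (1 - out)
h = 36
h = 8 - 89
out = 7 % 89

out = 7 % 89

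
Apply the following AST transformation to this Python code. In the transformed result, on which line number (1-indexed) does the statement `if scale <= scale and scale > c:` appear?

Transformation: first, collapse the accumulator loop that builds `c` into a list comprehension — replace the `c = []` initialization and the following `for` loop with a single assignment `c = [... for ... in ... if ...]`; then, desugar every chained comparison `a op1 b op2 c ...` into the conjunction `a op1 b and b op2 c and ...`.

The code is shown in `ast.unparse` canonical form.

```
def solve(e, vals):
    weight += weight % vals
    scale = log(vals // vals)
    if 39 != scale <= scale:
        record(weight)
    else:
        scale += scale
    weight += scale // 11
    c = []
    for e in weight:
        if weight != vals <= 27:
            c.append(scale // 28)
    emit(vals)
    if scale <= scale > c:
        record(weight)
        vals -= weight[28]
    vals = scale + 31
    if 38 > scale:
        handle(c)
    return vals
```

Transformed code:
def solve(e, vals):
    weight += weight % vals
    scale = log(vals // vals)
    if 39 != scale and scale <= scale:
        record(weight)
    else:
        scale += scale
    weight += scale // 11
    c = [scale // 28 for e in weight if weight != vals and vals <= 27]
    emit(vals)
    if scale <= scale and scale > c:
        record(weight)
        vals -= weight[28]
    vals = scale + 31
    if 38 > scale:
        handle(c)
    return vals

11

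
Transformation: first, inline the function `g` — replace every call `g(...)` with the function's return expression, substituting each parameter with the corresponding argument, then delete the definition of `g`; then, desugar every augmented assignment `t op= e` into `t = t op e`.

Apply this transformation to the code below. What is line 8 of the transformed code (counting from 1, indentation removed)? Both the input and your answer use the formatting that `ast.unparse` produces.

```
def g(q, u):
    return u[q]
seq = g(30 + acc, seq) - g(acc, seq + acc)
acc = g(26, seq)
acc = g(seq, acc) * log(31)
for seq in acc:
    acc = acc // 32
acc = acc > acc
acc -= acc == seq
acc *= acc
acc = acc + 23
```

Transformed code:
seq = seq[30 + acc] - (seq + acc)[acc]
acc = seq[26]
acc = acc[seq] * log(31)
for seq in acc:
    acc = acc // 32
acc = acc > acc
acc = acc - (acc == seq)
acc = acc * acc
acc = acc + 23

acc = acc * acc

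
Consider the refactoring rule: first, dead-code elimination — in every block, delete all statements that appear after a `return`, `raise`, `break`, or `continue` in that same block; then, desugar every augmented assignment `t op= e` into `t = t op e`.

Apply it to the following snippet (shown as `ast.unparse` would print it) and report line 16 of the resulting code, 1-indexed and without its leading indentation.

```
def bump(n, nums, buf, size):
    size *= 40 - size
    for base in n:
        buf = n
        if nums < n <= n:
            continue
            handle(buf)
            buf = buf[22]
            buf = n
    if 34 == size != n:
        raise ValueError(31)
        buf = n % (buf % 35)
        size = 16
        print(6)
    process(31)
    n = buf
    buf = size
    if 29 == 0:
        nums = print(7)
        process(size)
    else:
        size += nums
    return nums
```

Transformed code:
def bump(n, nums, buf, size):
    size = size * (40 - size)
    for base in n:
        buf = n
        if nums < n <= n:
            continue
    if 34 == size != n:
        raise ValueError(31)
    process(31)
    n = buf
    buf = size
    if 29 == 0:
        nums = print(7)
        process(size)
    else:
        size = size + nums
    return nums

size = size + nums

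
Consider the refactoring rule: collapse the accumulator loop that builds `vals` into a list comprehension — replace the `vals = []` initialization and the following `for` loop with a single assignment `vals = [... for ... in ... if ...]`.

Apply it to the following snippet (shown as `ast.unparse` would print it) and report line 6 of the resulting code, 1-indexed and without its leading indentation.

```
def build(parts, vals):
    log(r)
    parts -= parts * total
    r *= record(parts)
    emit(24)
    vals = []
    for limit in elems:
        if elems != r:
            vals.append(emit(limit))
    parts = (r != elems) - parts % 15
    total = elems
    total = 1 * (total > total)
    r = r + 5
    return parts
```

Transformed code:
def build(parts, vals):
    log(r)
    parts -= parts * total
    r *= record(parts)
    emit(24)
    vals = [emit(limit) for limit in elems if elems != r]
    parts = (r != elems) - parts % 15
    total = elems
    total = 1 * (total > total)
    r = r + 5
    return parts

vals = [emit(limit) for limit in elems if elems != r]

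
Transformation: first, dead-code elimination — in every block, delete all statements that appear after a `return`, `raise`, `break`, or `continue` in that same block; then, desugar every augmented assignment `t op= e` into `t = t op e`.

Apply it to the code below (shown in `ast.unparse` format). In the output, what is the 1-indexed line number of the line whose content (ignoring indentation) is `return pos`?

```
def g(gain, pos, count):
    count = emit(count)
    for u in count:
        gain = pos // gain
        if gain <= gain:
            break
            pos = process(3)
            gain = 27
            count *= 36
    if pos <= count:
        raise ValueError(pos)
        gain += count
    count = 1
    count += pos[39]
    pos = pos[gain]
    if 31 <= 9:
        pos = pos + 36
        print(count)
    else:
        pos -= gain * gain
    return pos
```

Transformed code:
def g(gain, pos, count):
    count = emit(count)
    for u in count:
        gain = pos // gain
        if gain <= gain:
            break
    if pos <= count:
        raise ValueError(pos)
    count = 1
    count = count + pos[39]
    pos = pos[gain]
    if 31 <= 9:
        pos = pos + 36
        print(count)
    else:
        pos = pos - gain * gain
    return pos

17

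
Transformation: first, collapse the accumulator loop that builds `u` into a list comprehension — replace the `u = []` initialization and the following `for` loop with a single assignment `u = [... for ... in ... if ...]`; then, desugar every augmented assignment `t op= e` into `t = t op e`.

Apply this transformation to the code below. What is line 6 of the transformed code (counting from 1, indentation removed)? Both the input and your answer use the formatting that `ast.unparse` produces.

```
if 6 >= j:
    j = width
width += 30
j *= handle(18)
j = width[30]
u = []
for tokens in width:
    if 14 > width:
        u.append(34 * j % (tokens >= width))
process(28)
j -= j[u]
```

Transformed code:
if 6 >= j:
    j = width
width = width + 30
j = j * handle(18)
j = width[30]
u = [34 * j % (tokens >= width) for tokens in width if 14 > width]
process(28)
j = j - j[u]

u = [34 * j % (tokens >= width) for tokens in width if 14 > width]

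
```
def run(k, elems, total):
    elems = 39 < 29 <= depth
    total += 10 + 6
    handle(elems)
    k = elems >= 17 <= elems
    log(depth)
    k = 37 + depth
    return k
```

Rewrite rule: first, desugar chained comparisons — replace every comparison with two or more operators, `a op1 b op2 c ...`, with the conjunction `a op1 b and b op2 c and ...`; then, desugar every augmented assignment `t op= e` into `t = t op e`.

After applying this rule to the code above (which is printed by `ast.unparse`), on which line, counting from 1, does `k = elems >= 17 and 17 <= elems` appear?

Transformed code:
def run(k, elems, total):
    elems = 39 < 29 and 29 <= depth
    total = total + (10 + 6)
    handle(elems)
    k = elems >= 17 and 17 <= elems
    log(depth)
    k = 37 + depth
    return k

5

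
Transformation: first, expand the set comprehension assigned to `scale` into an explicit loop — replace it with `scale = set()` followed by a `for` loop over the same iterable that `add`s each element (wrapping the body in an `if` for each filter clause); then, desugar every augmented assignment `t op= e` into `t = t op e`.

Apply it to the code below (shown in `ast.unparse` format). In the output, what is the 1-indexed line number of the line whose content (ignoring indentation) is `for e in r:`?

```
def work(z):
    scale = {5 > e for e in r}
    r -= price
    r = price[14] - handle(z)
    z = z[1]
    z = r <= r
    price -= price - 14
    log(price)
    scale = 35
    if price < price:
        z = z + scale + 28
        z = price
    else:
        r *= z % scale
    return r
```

3

Transformed code:
def work(z):
    scale = set()
    for e in r:
        scale.add(5 > e)
    r = r - price
    r = price[14] - handle(z)
    z = z[1]
    z = r <= r
    price = price - (price - 14)
    log(price)
    scale = 35
    if price < price:
        z = z + scale + 28
        z = price
    else:
        r = r * (z % scale)
    return r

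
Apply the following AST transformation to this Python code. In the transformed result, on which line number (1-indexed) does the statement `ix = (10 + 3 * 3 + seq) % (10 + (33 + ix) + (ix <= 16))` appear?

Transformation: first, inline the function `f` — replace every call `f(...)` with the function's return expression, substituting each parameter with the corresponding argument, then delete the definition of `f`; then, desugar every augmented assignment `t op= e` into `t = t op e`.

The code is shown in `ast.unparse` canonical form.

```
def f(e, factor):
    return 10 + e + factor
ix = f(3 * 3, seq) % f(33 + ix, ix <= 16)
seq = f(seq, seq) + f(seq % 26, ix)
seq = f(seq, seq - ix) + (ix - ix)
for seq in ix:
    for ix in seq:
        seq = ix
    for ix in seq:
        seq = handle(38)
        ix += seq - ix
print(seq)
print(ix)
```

1

Transformed code:
ix = (10 + 3 * 3 + seq) % (10 + (33 + ix) + (ix <= 16))
seq = 10 + seq + seq + (10 + seq % 26 + ix)
seq = 10 + seq + (seq - ix) + (ix - ix)
for seq in ix:
    for ix in seq:
        seq = ix
    for ix in seq:
        seq = handle(38)
        ix = ix + (seq - ix)
print(seq)
print(ix)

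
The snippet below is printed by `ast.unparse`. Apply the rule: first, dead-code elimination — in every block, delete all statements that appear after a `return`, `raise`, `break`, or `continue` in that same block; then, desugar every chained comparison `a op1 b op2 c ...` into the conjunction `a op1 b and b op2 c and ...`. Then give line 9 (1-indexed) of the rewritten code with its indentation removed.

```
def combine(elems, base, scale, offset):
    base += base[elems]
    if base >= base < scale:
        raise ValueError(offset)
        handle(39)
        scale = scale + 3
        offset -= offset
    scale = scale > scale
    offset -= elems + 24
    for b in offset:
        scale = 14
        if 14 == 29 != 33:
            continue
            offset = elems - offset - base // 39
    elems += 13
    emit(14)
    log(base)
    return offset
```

if 14 == 29 and 29 != 33:

Transformed code:
def combine(elems, base, scale, offset):
    base += base[elems]
    if base >= base and base < scale:
        raise ValueError(offset)
    scale = scale > scale
    offset -= elems + 24
    for b in offset:
        scale = 14
        if 14 == 29 and 29 != 33:
            continue
    elems += 13
    emit(14)
    log(base)
    return offset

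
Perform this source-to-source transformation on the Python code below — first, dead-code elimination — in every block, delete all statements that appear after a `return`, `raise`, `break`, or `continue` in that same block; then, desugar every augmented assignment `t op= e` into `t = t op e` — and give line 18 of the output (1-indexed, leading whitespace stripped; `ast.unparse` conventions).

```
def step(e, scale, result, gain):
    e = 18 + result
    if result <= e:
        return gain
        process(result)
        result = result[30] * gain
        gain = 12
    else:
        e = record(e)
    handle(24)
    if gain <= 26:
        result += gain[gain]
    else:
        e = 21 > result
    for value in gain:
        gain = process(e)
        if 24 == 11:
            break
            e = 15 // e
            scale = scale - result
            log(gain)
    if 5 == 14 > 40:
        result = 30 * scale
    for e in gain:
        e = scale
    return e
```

Transformed code:
def step(e, scale, result, gain):
    e = 18 + result
    if result <= e:
        return gain
    else:
        e = record(e)
    handle(24)
    if gain <= 26:
        result = result + gain[gain]
    else:
        e = 21 > result
    for value in gain:
        gain = process(e)
        if 24 == 11:
            break
    if 5 == 14 > 40:
        result = 30 * scale
    for e in gain:
        e = scale
    return e

for e in gain:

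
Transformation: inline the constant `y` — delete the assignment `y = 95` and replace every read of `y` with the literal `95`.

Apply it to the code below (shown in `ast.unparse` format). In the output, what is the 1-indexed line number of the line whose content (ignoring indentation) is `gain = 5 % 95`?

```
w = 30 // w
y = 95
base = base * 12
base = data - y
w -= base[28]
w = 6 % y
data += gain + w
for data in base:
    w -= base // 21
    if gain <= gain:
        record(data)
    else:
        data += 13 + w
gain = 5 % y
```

Transformed code:
w = 30 // w
base = base * 12
base = data - 95
w -= base[28]
w = 6 % 95
data += gain + w
for data in base:
    w -= base // 21
    if gain <= gain:
        record(data)
    else:
        data += 13 + w
gain = 5 % 95

13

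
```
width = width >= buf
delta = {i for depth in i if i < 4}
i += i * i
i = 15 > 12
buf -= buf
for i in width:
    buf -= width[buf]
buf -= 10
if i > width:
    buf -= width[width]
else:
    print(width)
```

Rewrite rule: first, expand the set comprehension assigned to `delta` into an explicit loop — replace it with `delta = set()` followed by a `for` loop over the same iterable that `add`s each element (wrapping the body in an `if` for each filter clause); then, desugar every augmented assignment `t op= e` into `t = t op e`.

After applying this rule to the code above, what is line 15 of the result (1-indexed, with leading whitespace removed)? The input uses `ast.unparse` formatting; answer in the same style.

Transformed code:
width = width >= buf
delta = set()
for depth in i:
    if i < 4:
        delta.add(i)
i = i + i * i
i = 15 > 12
buf = buf - buf
for i in width:
    buf = buf - width[buf]
buf = buf - 10
if i > width:
    buf = buf - width[width]
else:
    print(width)

print(width)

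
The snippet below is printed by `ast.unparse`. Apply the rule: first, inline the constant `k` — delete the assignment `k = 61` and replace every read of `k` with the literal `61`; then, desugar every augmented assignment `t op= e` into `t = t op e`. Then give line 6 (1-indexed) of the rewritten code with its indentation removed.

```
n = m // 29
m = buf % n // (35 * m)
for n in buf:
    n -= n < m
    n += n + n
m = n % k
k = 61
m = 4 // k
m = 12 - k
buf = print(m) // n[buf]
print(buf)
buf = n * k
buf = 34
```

m = n % 61

Transformed code:
n = m // 29
m = buf % n // (35 * m)
for n in buf:
    n = n - (n < m)
    n = n + (n + n)
m = n % 61
m = 4 // 61
m = 12 - 61
buf = print(m) // n[buf]
print(buf)
buf = n * 61
buf = 34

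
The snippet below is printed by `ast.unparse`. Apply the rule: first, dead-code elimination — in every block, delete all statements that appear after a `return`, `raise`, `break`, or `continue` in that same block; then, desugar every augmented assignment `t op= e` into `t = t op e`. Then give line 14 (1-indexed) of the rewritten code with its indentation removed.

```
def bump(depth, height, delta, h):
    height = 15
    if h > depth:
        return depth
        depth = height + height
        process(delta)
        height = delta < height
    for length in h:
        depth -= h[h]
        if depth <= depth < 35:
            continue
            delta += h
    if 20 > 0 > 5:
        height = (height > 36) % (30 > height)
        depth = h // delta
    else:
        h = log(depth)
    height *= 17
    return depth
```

Transformed code:
def bump(depth, height, delta, h):
    height = 15
    if h > depth:
        return depth
    for length in h:
        depth = depth - h[h]
        if depth <= depth < 35:
            continue
    if 20 > 0 > 5:
        height = (height > 36) % (30 > height)
        depth = h // delta
    else:
        h = log(depth)
    height = height * 17
    return depth

height = height * 17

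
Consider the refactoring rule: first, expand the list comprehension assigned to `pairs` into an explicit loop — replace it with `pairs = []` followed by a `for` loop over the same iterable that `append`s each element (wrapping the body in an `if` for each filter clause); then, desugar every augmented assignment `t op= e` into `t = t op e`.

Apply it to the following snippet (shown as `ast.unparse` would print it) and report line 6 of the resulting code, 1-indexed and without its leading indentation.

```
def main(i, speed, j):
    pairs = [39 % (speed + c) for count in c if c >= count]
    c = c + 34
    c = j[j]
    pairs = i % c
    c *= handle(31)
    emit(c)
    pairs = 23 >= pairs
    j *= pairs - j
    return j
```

c = c + 34

Transformed code:
def main(i, speed, j):
    pairs = []
    for count in c:
        if c >= count:
            pairs.append(39 % (speed + c))
    c = c + 34
    c = j[j]
    pairs = i % c
    c = c * handle(31)
    emit(c)
    pairs = 23 >= pairs
    j = j * (pairs - j)
    return j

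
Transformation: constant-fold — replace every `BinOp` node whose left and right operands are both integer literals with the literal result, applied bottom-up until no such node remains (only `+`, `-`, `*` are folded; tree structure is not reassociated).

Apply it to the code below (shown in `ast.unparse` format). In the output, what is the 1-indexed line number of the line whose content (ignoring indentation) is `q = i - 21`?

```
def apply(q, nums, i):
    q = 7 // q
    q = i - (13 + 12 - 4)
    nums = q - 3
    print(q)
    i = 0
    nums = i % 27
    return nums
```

Transformed code:
def apply(q, nums, i):
    q = 7 // q
    q = i - 21
    nums = q - 3
    print(q)
    i = 0
    nums = i % 27
    return nums

3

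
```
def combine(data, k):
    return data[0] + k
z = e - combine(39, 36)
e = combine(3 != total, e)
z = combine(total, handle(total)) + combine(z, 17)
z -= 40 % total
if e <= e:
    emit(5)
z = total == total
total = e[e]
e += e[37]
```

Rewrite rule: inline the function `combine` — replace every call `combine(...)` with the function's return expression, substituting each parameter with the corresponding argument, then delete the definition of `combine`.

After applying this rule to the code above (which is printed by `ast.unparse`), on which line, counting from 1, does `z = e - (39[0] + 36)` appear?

Transformed code:
z = e - (39[0] + 36)
e = (3 != total)[0] + e
z = total[0] + handle(total) + (z[0] + 17)
z -= 40 % total
if e <= e:
    emit(5)
z = total == total
total = e[e]
e += e[37]

1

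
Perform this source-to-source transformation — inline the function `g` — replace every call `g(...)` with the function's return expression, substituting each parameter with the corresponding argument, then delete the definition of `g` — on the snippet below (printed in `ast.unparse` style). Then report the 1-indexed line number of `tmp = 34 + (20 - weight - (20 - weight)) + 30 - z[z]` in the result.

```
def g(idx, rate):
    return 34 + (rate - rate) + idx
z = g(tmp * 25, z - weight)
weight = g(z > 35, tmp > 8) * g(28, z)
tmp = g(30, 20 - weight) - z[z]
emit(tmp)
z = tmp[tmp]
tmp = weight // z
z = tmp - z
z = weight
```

Transformed code:
z = 34 + (z - weight - (z - weight)) + tmp * 25
weight = (34 + ((tmp > 8) - (tmp > 8)) + (z > 35)) * (34 + (z - z) + 28)
tmp = 34 + (20 - weight - (20 - weight)) + 30 - z[z]
emit(tmp)
z = tmp[tmp]
tmp = weight // z
z = tmp - z
z = weight

3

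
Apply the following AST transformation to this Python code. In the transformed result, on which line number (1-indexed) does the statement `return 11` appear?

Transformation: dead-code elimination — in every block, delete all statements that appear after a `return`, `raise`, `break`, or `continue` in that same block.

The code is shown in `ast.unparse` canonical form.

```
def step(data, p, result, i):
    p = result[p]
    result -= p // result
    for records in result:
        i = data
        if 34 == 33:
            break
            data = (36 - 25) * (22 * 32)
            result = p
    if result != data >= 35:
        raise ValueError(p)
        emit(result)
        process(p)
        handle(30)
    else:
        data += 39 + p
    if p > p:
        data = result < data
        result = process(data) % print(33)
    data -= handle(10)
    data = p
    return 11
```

17

Transformed code:
def step(data, p, result, i):
    p = result[p]
    result -= p // result
    for records in result:
        i = data
        if 34 == 33:
            break
    if result != data >= 35:
        raise ValueError(p)
    else:
        data += 39 + p
    if p > p:
        data = result < data
        result = process(data) % print(33)
    data -= handle(10)
    data = p
    return 11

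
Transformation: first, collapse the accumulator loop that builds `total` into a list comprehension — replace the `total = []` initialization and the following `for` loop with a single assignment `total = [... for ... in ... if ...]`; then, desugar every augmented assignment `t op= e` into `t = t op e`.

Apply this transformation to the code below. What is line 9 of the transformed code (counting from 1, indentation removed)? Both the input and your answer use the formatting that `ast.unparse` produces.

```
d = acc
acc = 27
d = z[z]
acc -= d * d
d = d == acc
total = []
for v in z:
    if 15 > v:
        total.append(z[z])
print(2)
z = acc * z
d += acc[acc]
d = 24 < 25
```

Transformed code:
d = acc
acc = 27
d = z[z]
acc = acc - d * d
d = d == acc
total = [z[z] for v in z if 15 > v]
print(2)
z = acc * z
d = d + acc[acc]
d = 24 < 25

d = d + acc[acc]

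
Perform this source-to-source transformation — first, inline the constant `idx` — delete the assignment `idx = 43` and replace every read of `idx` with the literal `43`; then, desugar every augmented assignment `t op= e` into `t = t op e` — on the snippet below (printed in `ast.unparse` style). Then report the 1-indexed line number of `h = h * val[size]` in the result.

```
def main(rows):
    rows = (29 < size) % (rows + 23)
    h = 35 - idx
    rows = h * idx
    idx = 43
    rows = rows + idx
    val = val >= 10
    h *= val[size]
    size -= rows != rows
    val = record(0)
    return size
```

7

Transformed code:
def main(rows):
    rows = (29 < size) % (rows + 23)
    h = 35 - 43
    rows = h * 43
    rows = rows + 43
    val = val >= 10
    h = h * val[size]
    size = size - (rows != rows)
    val = record(0)
    return size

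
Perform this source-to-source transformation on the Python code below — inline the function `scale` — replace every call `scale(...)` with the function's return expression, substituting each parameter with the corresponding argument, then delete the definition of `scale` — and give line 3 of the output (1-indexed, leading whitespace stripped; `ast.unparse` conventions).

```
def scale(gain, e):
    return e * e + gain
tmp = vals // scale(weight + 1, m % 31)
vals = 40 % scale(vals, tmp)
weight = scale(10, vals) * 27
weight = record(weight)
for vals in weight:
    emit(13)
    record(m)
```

Transformed code:
tmp = vals // (m % 31 * (m % 31) + (weight + 1))
vals = 40 % (tmp * tmp + vals)
weight = (vals * vals + 10) * 27
weight = record(weight)
for vals in weight:
    emit(13)
    record(m)

weight = (vals * vals + 10) * 27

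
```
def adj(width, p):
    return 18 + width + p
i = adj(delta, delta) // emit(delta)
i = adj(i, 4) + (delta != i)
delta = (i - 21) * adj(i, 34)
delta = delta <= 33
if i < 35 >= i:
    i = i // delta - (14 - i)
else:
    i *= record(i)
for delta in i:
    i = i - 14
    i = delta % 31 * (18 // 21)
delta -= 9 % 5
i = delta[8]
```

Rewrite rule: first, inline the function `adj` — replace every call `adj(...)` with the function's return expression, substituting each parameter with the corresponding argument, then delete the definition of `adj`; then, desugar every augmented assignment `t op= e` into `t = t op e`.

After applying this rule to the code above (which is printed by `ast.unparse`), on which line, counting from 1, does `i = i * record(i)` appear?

Transformed code:
i = (18 + delta + delta) // emit(delta)
i = 18 + i + 4 + (delta != i)
delta = (i - 21) * (18 + i + 34)
delta = delta <= 33
if i < 35 >= i:
    i = i // delta - (14 - i)
else:
    i = i * record(i)
for delta in i:
    i = i - 14
    i = delta % 31 * (18 // 21)
delta = delta - 9 % 5
i = delta[8]

8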